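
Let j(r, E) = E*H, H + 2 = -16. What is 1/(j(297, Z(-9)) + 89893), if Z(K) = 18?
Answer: 1/89569 ≈ 1.1165e-5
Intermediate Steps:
H = -18 (H = -2 - 16 = -18)
j(r, E) = -18*E (j(r, E) = E*(-18) = -18*E)
1/(j(297, Z(-9)) + 89893) = 1/(-18*18 + 89893) = 1/(-324 + 89893) = 1/89569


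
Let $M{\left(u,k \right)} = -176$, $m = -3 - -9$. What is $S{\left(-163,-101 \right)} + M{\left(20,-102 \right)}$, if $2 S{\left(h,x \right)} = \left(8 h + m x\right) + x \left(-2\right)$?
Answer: $-1030$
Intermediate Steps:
$m = 6$ ($m = -3 + 9 = 6$)
$S{\left(h,x \right)} = 2 x + 4 h$ ($S{\left(h,x \right)} = \frac{\left(8 h + 6 x\right) + x \left(-2\right)}{2} = \frac{\left(6 x + 8 h\right) - 2 x}{2} = \frac{4 x + 8 h}{2} = 2 x + 4 h$)
$S{\left(-163,-101 \right)} + M{\left(20,-102 \right)} = \left(2 \left(-101\right) + 4 \left(-163\right)\right) - 176 = \left(-202 - 652\right) - 176 = -854 - 176 = -1030$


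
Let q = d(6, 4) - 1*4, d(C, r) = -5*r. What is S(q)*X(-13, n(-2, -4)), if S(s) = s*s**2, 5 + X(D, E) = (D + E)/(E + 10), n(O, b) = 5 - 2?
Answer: 1036800/13 ≈ 79754.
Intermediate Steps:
n(O, b) = 3
X(D, E) = -5 + (D + E)/(10 + E) (X(D, E) = -5 + (D + E)/(E + 10) = -5 + (D + E)/(10 + E))
q = -24 (q = -5*4 - 1*4 = -20 - 4 = -24)
S(s) = s**3
S(q)*X(-13, n(-2, -4)) = (-24)**3*((-50 - 13 - 4*3)/(10 + 3)) = -13824*(-50 - 13 - 12)/13 = -13824*(-75)/13 = -13824*(-75/13) = 1036800/13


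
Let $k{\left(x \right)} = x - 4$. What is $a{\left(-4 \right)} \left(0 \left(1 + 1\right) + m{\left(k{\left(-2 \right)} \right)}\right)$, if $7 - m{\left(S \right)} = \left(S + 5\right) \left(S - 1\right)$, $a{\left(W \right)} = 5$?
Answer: $0$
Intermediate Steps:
$k{\left(x \right)} = -4 + x$
$m{\left(S \right)} = 7 - \left(-1 + S\right) \left(5 + S\right)$ ($m{\left(S \right)} = 7 - \left(S + 5\right) \left(S - 1\right) = 7 - \left(5 + S\right) \left(-1 + S\right) = 7 - \left(-1 + S\right) \left(5 + S\right)$)
$a{\left(-4 \right)} \left(0 \left(1 + 1\right) + m{\left(k{\left(-2 \right)} \right)}\right) = 5 \left(0 \left(1 + 1\right) - \left(-12 + \left(-4 - 2\right)^{2} + 4 \left(-4 - 2\right)\right)\right) = 5 \left(0 \cdot 2 - 0\right) = 5 \left(0 + \left(12 - 36 + 24\right)\right) = 5 \left(0 + 0\right) = 5 \cdot 0 = 0$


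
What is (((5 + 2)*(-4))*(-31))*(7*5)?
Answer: 30380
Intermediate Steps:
(((5 + 2)*(-4))*(-31))*(7*5) = ((7*(-4))*(-31))*35 = -28*(-31)*35 = 868*35 = 30380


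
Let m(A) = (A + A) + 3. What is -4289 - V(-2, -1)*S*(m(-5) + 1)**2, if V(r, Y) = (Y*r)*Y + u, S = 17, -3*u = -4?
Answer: -3881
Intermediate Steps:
u = 4/3 (u = -1/3*(-4) = 4/3 ≈ 1.3333)
m(A) = 3 + 2*A (m(A) = 2*A + 3 = 3 + 2*A)
V(r, Y) = 4/3 + r*Y**2 (V(r, Y) = (Y*r)*Y + 4/3 = r*Y**2 + 4/3 = 4/3 + r*Y**2)
-4289 - V(-2, -1)*S*(m(-5) + 1)**2 = -4289 - (4/3 - 2*(-1)**2)*17*((3 + 2*(-5)) + 1)**2 = -4289 - (4/3 - 2*1)*17*((3 - 10) + 1)**2 = -4289 - (4/3 - 2)*17*(-7 + 1)**2 = -4289 - (-2/3*17)*(-6)**2 = -4289 - (-34)*36/3 = -4289 - 1*(-408) = -4289 + 408 = -3881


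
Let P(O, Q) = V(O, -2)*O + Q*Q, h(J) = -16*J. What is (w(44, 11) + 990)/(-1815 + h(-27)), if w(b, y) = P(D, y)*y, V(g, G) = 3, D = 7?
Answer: -2552/1383 ≈ -1.8453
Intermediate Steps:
P(O, Q) = Q**2 + 3*O (P(O, Q) = 3*O + Q*Q = 3*O + Q**2 = Q**2 + 3*O)
w(b, y) = y*(21 + y**2) (w(b, y) = (y**2 + 3*7)*y = (y**2 + 21)*y = (21 + y**2)*y = y*(21 + y**2))
(w(44, 11) + 990)/(-1815 + h(-27)) = (11*(21 + 11**2) + 990)/(-1815 - 16*(-27)) = (11*(21 + 121) + 990)/(-1815 + 432) = (11*142 + 990)/(-1383) = (1562 + 990)*(-1/1383) = 2552*(-1/1383) = -2552/1383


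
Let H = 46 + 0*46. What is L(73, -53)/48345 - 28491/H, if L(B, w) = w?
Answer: -1377399833/2223870 ≈ -619.37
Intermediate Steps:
H = 46 (H = 46 + 0 = 46)
L(73, -53)/48345 - 28491/H = -53/48345 - 28491/46 = -1377399833/2223870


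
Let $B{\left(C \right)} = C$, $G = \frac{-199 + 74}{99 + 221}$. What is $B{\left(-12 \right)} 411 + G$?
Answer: $- \frac{315673}{64} \approx -4932.4$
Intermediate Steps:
$G = - \frac{25}{64}$ ($G = - \frac{125}{320} = \left(-125\right) \frac{1}{320} = - \frac{25}{64} \approx -0.39063$)
$B{\left(-12 \right)} 411 + G = \left(-12\right) 411 - \frac{25}{64} = -4932 - \frac{25}{64} = - \frac{315673}{64}$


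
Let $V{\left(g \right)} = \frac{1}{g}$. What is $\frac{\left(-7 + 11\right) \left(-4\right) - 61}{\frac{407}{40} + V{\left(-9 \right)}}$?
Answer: $- \frac{27720}{3623} \approx -7.6511$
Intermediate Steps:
$\frac{\left(-7 + 11\right) \left(-4\right) - 61}{\frac{407}{40} + V{\left(-9 \right)}} = \frac{\left(-7 + 11\right) \left(-4\right) - 61}{\frac{407}{40} + \frac{1}{-9}} = \frac{4 \left(-4\right) - 61}{407 \cdot \frac{1}{40} - \frac{1}{9}} = \frac{-16 - 61}{\frac{407}{40} - \frac{1}{9}} = - \frac{77}{\frac{3623}{360}} = \left(-77\right) \frac{360}{3623} = - \frac{27720}{3623}$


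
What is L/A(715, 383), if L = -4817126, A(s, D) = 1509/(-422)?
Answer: 2032827172/1509 ≈ 1.3471e+6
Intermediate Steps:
A(s, D) = -1509/422 (A(s, D) = 1509*(-1/422) = -1509/422)
L/A(715, 383) = -4817126/(-1509/422) = -4817126*(-422/1509) = 2032827172/1509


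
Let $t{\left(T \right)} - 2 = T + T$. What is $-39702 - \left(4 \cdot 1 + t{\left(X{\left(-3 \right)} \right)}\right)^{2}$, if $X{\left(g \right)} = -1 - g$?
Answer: $-39802$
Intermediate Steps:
$t{\left(T \right)} = 2 + 2 T$ ($t{\left(T \right)} = 2 + \left(T + T\right) = 2 + 2 T$)
$-39702 - \left(4 \cdot 1 + t{\left(X{\left(-3 \right)} \right)}\right)^{2} = -39702 - \left(4 \cdot 1 + \left(2 + 2 \left(-1 - -3\right)\right)\right)^{2} = -39702 - \left(4 + \left(2 + 2 \left(-1 + 3\right)\right)\right)^{2} = -39702 - \left(4 + \left(2 + 2 \cdot 2\right)\right)^{2} = -39702 - \left(4 + \left(2 + 4\right)\right)^{2} = -39702 - \left(4 + 6\right)^{2} = -39702 - 10^{2} = -39702 - 100 = -39802$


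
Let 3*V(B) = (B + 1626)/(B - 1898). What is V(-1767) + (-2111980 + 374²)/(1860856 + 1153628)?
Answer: -590506701/920673655 ≈ -0.64139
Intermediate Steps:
V(B) = (1626 + B)/(3*(-1898 + B)) (V(B) = ((B + 1626)/(B - 1898))/3 = ((1626 + B)/(-1898 + B))/3 = (1626 + B)/(3*(-1898 + B)))
V(-1767) + (-2111980 + 374²)/(1860856 + 1153628) = (1626 - 1767)/(3*(-1898 - 1767)) + (-2111980 + 374²)/(1860856 + 1153628) = (⅓)*(-141)/(-3665) + (-2111980 + 139876)/3014484 = (⅓)*(-1/3665)*(-141) - 1972104*1/3014484 = 47/3665 - 164342/251207 = -590506701/920673655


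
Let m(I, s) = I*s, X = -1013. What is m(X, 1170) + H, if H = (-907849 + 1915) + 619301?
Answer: -1471843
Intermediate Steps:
H = -286633 (H = -905934 + 619301 = -286633)
m(X, 1170) + H = -1013*1170 - 286633 = -1185210 - 286633 = -1471843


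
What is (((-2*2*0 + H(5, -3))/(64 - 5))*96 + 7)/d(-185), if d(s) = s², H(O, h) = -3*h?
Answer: 1277/2019275 ≈ 0.00063241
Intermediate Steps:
(((-2*2*0 + H(5, -3))/(64 - 5))*96 + 7)/d(-185) = (((-2*2*0 - 3*(-3))/(64 - 5))*96 + 7)/((-185)²) = (((-4*0 + 9)/59)*96 + 7)/34225 = (((0 + 9)*(1/59))*96 + 7)*(1/34225) = ((9*(1/59))*96 + 7)*(1/34225) = ((9/59)*96 + 7)*(1/34225) = (864/59 + 7)*(1/34225) = (1277/59)*(1/34225) = 1277/2019275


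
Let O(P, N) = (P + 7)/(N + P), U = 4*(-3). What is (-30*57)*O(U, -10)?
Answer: -4275/11 ≈ -388.64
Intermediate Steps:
U = -12
O(P, N) = (7 + P)/(N + P)
(-30*57)*O(U, -10) = (-30*57)*((7 - 12)/(-10 - 12)) = -1710*(-5)/(-22) = -(-855)*(-5)/11 = -1710*5/22 = -4275/11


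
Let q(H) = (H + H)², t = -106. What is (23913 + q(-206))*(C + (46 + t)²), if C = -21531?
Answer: -3472463667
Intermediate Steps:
q(H) = 4*H² (q(H) = (2*H)² = 4*H²)
(23913 + q(-206))*(C + (46 + t)²) = (23913 + 4*(-206)²)*(-21531 + (46 - 106)²) = (23913 + 4*42436)*(-21531 + (-60)²) = (23913 + 169744)*(-21531 + 3600) = 193657*(-17931) = -3472463667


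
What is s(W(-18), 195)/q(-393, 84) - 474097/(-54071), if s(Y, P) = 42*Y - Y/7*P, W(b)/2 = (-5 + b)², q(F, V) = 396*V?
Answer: 586141631/63587496 ≈ 9.2179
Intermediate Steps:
W(b) = 2*(-5 + b)²
s(Y, P) = 42*Y - P*Y/7 (s(Y, P) = 42*Y - Y/7*P = 42*Y - P*Y/7)
s(W(-18), 195)/q(-393, 84) - 474097/(-54071) = ((2*(-5 - 18)²)*(294 - 1*195)/7)/((396*84)) - 474097/(-54071) = ((2*(-23)²)*(294 - 195)/7)/33264 - 474097*(-1/54071) = ((⅐)*(2*529)*99)*(1/33264) + 474097/54071 = ((⅐)*1058*99)*(1/33264) + 474097/54071 = (104742/7)*(1/33264) + 474097/54071 = 529/1176 + 474097/54071 = 586141631/63587496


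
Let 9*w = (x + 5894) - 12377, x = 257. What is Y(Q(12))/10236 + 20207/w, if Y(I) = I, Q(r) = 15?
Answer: -28203883/965596 ≈ -29.209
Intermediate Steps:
w = -6226/9 (w = ((257 + 5894) - 12377)/9 = (6151 - 12377)/9 = (1/9)*(-6226) = -6226/9 ≈ -691.78)
Y(Q(12))/10236 + 20207/w = 15/10236 + 20207/(-6226/9) = 15*(1/10236) + 20207*(-9/6226) = 5/3412 - 16533/566 = -28203883/965596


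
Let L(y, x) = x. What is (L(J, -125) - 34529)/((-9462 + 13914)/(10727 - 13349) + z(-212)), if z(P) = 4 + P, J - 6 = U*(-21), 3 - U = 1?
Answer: 7571899/45819 ≈ 165.26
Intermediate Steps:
U = 2 (U = 3 - 1*1 = 3 - 1 = 2)
J = -36 (J = 6 + 2*(-21) = 6 - 42 = -36)
(L(J, -125) - 34529)/((-9462 + 13914)/(10727 - 13349) + z(-212)) = (-125 - 34529)/((-9462 + 13914)/(10727 - 13349) + (4 - 212)) = -34654/(4452/(-2622) - 208) = -34654/(4452*(-1/2622) - 208) = -34654/(-742/437 - 208) = -34654/(-91638/437) = -34654*(-437/91638) = 7571899/45819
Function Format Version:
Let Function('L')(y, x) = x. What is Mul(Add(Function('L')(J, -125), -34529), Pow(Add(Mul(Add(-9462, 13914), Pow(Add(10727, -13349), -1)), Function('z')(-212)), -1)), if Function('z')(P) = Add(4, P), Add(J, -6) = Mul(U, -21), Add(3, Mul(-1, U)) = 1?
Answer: Rational(7571899, 45819) ≈ 165.26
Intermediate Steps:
U = 2 (U = Add(3, Mul(-1, 1)) = Add(3, -1) = 2)
J = -36 (J = Add(6, Mul(2, -21)) = Add(6, -42) = -36)
Mul(Add(Function('L')(J, -125), -34529), Pow(Add(Mul(Add(-9462, 13914), Pow(Add(10727, -13349), -1)), Function('z')(-212)), -1)) = Mul(Add(-125, -34529), Pow(Add(Mul(Add(-9462, 13914), Pow(Add(10727, -13349), -1)), Add(4, -212)), -1)) = Mul(-34654, Pow(Add(Mul(4452, Pow(-2622, -1)), -208), -1)) = Mul(-34654, Pow(Add(Mul(4452, Rational(-1, 2622)), -208), -1)) = Mul(-34654, Pow(Add(Rational(-742, 437), -208), -1)) = Mul(-34654, Pow(Rational(-91638, 437), -1)) = Mul(-34654, Rational(-437, 91638)) = Rational(7571899, 45819)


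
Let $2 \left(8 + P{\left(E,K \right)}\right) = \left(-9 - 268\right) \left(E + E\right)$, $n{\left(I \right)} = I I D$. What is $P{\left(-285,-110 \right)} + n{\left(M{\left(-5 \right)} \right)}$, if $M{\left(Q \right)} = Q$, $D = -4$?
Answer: $78837$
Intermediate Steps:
$n{\left(I \right)} = - 4 I^{2}$ ($n{\left(I \right)} = I I \left(-4\right) = I^{2} \left(-4\right) = - 4 I^{2}$)
$P{\left(E,K \right)} = -8 - 277 E$ ($P{\left(E,K \right)} = -8 + \frac{\left(-9 - 268\right) \left(E + E\right)}{2} = -8 + \frac{\left(-277\right) 2 E}{2} = -8 + \frac{\left(-554\right) E}{2} = -8 - 277 E$)
$P{\left(-285,-110 \right)} + n{\left(M{\left(-5 \right)} \right)} = \left(-8 - -78945\right) - 4 \left(-5\right)^{2} = \left(-8 + 78945\right) - 100 = 78937 - 100 = 78837$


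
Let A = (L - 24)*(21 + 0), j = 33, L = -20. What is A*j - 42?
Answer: -30534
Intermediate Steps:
A = -924 (A = (-20 - 24)*(21 + 0) = -44*21 = -924)
A*j - 42 = -924*33 - 42 = -30492 - 42 = -30534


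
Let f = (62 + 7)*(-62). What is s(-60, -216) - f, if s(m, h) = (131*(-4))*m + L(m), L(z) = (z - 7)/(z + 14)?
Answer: 1643095/46 ≈ 35719.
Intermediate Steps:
f = -4278 (f = 69*(-62) = -4278)
L(z) = (-7 + z)/(14 + z)
s(m, h) = -524*m + (-7 + m)/(14 + m) (s(m, h) = (131*(-4))*m + (-7 + m)/(14 + m) = -524*m + (-7 + m)/(14 + m))
s(-60, -216) - f = (-7 - 60 - 524*(-60)*(14 - 60))/(14 - 60) - 1*(-4278) = (-7 - 60 - 524*(-60)*(-46))/(-46) + 4278 = -(-7 - 60 - 1446240)/46 + 4278 = -1/46*(-1446307) + 4278 = 1446307/46 + 4278 = 1643095/46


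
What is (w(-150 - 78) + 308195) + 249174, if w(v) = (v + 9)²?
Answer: 605330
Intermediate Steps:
w(v) = (9 + v)²
(w(-150 - 78) + 308195) + 249174 = ((9 + (-150 - 78))² + 308195) + 249174 = ((9 - 228)² + 308195) + 249174 = ((-219)² + 308195) + 249174 = (47961 + 308195) + 249174 = 356156 + 249174 = 605330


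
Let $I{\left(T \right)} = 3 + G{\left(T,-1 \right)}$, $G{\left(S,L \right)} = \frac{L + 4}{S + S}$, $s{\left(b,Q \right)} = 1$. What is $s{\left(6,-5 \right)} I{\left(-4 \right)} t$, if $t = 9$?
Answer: $\frac{189}{8} \approx 23.625$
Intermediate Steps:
$G{\left(S,L \right)} = \frac{4 + L}{2 S}$
$I{\left(T \right)} = 3 + \frac{3}{2 T}$ ($I{\left(T \right)} = 3 + \frac{4 - 1}{2 T} = 3 + \frac{1}{2} \frac{1}{T} 3 = 3 + \frac{3}{2 T}$)
$s{\left(6,-5 \right)} I{\left(-4 \right)} t = 1 \left(3 + \frac{3}{2 \left(-4\right)}\right) 9 = 1 \left(3 + \frac{3}{2} \left(- \frac{1}{4}\right)\right) 9 = 1 \left(3 - \frac{3}{8}\right) 9 = 1 \cdot \frac{21}{8} \cdot 9 = \frac{21}{8} \cdot 9 = \frac{189}{8}$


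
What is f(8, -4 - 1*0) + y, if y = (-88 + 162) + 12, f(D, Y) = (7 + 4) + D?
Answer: 105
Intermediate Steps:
f(D, Y) = 11 + D
y = 86 (y = 74 + 12 = 86)
f(8, -4 - 1*0) + y = (11 + 8) + 86 = 19 + 86 = 105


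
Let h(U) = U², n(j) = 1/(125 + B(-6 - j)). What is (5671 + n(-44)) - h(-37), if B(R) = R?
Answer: 701227/163 ≈ 4302.0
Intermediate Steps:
n(j) = 1/(119 - j) (n(j) = 1/(125 + (-6 - j)) = 1/(119 - j))
(5671 + n(-44)) - h(-37) = (5671 - 1/(-119 - 44)) - 1*(-37)² = (5671 - 1/(-163)) - 1*1369 = (5671 - 1*(-1/163)) - 1369 = (5671 + 1/163) - 1369 = 924374/163 - 1369 = 701227/163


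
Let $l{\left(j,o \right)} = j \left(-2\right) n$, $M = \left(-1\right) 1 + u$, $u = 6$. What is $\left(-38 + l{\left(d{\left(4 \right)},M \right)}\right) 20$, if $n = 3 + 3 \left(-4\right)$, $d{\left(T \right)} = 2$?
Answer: $-40$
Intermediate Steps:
$n = -9$ ($n = 3 - 12 = -9$)
$M = 5$ ($M = \left(-1\right) 1 + 6 = -1 + 6 = 5$)
$l{\left(j,o \right)} = 18 j$ ($l{\left(j,o \right)} = j \left(-2\right) \left(-9\right) = - 2 j \left(-9\right) = 18 j$)
$\left(-38 + l{\left(d{\left(4 \right)},M \right)}\right) 20 = \left(-38 + 18 \cdot 2\right) 20 = \left(-38 + 36\right) 20 = \left(-2\right) 20 = -40$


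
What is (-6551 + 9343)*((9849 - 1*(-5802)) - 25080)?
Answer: -26325768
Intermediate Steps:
(-6551 + 9343)*((9849 - 1*(-5802)) - 25080) = 2792*((9849 + 5802) - 25080) = 2792*(15651 - 25080) = 2792*(-9429) = -26325768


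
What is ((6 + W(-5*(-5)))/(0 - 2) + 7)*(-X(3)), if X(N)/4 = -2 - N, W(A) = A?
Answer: -170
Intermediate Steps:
X(N) = -8 - 4*N (X(N) = 4*(-2 - N) = -8 - 4*N)
((6 + W(-5*(-5)))/(0 - 2) + 7)*(-X(3)) = ((6 - 5*(-5))/(0 - 2) + 7)*(-(-8 - 4*3)) = ((6 + 25)/(-2) + 7)*(-(-8 - 12)) = (31*(-1/2) + 7)*(-1*(-20)) = (-31/2 + 7)*20 = -17/2*20 = -170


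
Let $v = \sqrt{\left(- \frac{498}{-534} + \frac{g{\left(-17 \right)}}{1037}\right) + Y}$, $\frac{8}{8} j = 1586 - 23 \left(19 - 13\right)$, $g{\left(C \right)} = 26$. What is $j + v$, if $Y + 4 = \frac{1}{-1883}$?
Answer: $1448 + \frac{i \sqrt{91901416025837866}}{173787719} \approx 1448.0 + 1.7444 i$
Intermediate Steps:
$Y = - \frac{7533}{1883}$ ($Y = -4 + \frac{1}{-1883} = -4 - \frac{1}{1883} = - \frac{7533}{1883} \approx -4.0005$)
$j = 1448$ ($j = 1586 - 23 \left(19 - 13\right) = 1586 - 23 \cdot 6 = 1586 - 138 = 1448$)
$v = \frac{i \sqrt{91901416025837866}}{173787719}$ ($v = \sqrt{\left(- \frac{498}{-534} + \frac{26}{1037}\right) - \frac{7533}{1883}} = \sqrt{\left(\left(-498\right) \left(- \frac{1}{534}\right) + 26 \cdot \frac{1}{1037}\right) - \frac{7533}{1883}} = \sqrt{\left(\frac{83}{89} + \frac{26}{1037}\right) - \frac{7533}{1883}} = \sqrt{\frac{88385}{92293} - \frac{7533}{1883}} = \sqrt{- \frac{528814214}{173787719}} = \frac{i \sqrt{91901416025837866}}{173787719} \approx 1.7444 i$)
$j + v = 1448 + \frac{i \sqrt{91901416025837866}}{173787719}$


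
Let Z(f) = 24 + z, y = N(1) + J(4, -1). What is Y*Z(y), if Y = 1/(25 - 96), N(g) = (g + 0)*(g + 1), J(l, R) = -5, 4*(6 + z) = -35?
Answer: -37/284 ≈ -0.13028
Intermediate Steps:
z = -59/4 (z = -6 + (¼)*(-35) = -6 - 35/4 = -59/4 ≈ -14.750)
N(g) = g*(1 + g)
Y = -1/71 (Y = 1/(-71) = -1/71 ≈ -0.014085)
y = -3 (y = 1*(1 + 1) - 5 = 1*2 - 5 = 2 - 5 = -3)
Z(f) = 37/4 (Z(f) = 24 - 59/4 = 37/4)
Y*Z(y) = -1/71*37/4 = -37/284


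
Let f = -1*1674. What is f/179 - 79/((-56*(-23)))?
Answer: -2170253/230552 ≈ -9.4133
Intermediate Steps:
f = -1674
f/179 - 79/((-56*(-23))) = -1674/179 - 79/((-56*(-23))) = -1674*1/179 - 79/1288 = -1674/179 - 79*1/1288 = -1674/179 - 79/1288 = -2170253/230552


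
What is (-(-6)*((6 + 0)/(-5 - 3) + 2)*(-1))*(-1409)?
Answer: 21135/2 ≈ 10568.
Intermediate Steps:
(-(-6)*((6 + 0)/(-5 - 3) + 2)*(-1))*(-1409) = (-(-6)*(6/(-8) + 2)*(-1))*(-1409) = (-(-6)*(6*(-⅛) + 2)*(-1))*(-1409) = (-(-6)*(-¾ + 2)*(-1))*(-1409) = (-(-6)*5/4*(-1))*(-1409) = (-2*(-15/4)*(-1))*(-1409) = ((15/2)*(-1))*(-1409) = -15/2*(-1409) = 21135/2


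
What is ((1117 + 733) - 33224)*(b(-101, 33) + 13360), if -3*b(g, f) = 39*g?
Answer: -460350702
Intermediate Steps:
b(g, f) = -13*g
((1117 + 733) - 33224)*(b(-101, 33) + 13360) = ((1117 + 733) - 33224)*(-13*(-101) + 13360) = (1850 - 33224)*(1313 + 13360) = -31374*14673 = -460350702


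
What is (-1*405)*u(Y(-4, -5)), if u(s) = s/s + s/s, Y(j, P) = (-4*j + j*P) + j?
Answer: -810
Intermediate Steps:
Y(j, P) = -3*j + P*j (Y(j, P) = (-4*j + P*j) + j = -3*j + P*j)
u(s) = 2 (u(s) = 1 + 1 = 2)
(-1*405)*u(Y(-4, -5)) = -1*405*2 = -405*2 = -810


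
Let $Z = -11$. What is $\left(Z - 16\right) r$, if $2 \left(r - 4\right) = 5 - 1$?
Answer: $-162$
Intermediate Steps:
$r = 6$ ($r = 4 + \frac{5 - 1}{2} = 4 + \frac{1}{2} \cdot 4 = 4 + 2 = 6$)
$\left(Z - 16\right) r = \left(-11 - 16\right) 6 = \left(-27\right) 6 = -162$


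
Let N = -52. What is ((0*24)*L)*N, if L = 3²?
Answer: 0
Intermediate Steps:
L = 9
((0*24)*L)*N = ((0*24)*9)*(-52) = (0*9)*(-52) = 0*(-52) = 0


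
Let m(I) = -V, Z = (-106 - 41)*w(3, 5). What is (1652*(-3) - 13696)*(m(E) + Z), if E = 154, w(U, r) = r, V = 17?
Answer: 14026304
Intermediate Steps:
Z = -735 (Z = (-106 - 41)*5 = -147*5 = -735)
m(I) = -17 (m(I) = -1*17 = -17)
(1652*(-3) - 13696)*(m(E) + Z) = (1652*(-3) - 13696)*(-17 - 735) = (-4956 - 13696)*(-752) = -18652*(-752) = 14026304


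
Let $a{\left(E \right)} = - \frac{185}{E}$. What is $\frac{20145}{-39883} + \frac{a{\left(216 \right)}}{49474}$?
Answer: $- \frac{215284584035}{426205053072} \approx -0.50512$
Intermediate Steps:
$\frac{20145}{-39883} + \frac{a{\left(216 \right)}}{49474} = \frac{20145}{-39883} + \frac{\left(-185\right) \frac{1}{216}}{49474} = 20145 \left(- \frac{1}{39883}\right) + \left(-185\right) \frac{1}{216} \cdot \frac{1}{49474} = - \frac{20145}{39883} - \frac{185}{10686384} = - \frac{215284584035}{426205053072}$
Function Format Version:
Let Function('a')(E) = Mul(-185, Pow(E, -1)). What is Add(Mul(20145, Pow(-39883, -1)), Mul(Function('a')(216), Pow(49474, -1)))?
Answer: Rational(-215284584035, 426205053072) ≈ -0.50512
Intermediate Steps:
Add(Mul(20145, Pow(-39883, -1)), Mul(Function('a')(216), Pow(49474, -1))) = Add(Mul(20145, Pow(-39883, -1)), Mul(Mul(-185, Pow(216, -1)), Pow(49474, -1))) = Add(Mul(20145, Rational(-1, 39883)), Mul(Mul(-185, Rational(1, 216)), Rational(1, 49474))) = Add(Rational(-20145, 39883), Mul(Rational(-185, 216), Rational(1, 49474))) = Add(Rational(-20145, 39883), Rational(-185, 10686384)) = Rational(-215284584035, 426205053072)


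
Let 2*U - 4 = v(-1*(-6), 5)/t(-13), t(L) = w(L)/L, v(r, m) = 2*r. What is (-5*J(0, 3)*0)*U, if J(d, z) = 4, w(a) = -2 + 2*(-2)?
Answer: 0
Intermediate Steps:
w(a) = -6 (w(a) = -2 - 4 = -6)
t(L) = -6/L
U = 15 (U = 2 + ((2*(-1*(-6)))/((-6/(-13))))/2 = 2 + ((2*6)/((-6*(-1/13))))/2 = 2 + (12/(6/13))/2 = 2 + (12*(13/6))/2 = 2 + (½)*26 = 2 + 13 = 15)
(-5*J(0, 3)*0)*U = (-5*4*0)*15 = -20*0*15 = 0*15 = 0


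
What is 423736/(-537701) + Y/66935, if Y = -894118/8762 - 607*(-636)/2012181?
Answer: -83503649433570873509/105757981730624711345 ≈ -0.78957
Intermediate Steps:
Y = -299290777289/2938454987 (Y = -894118*1/8762 + 386052*(1/2012181) = -447059/4381 + 128684/670727 = -299290777289/2938454987 ≈ -101.85)
423736/(-537701) + Y/66935 = 423736/(-537701) - 299290777289/2938454987/66935 = 423736*(-1/537701) - 299290777289/2938454987*1/66935 = -423736/537701 - 299290777289/196685484554845 = -83503649433570873509/105757981730624711345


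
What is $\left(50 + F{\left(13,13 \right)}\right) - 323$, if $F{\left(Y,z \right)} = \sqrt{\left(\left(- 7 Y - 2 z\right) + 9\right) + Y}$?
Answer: $-273 + i \sqrt{95} \approx -273.0 + 9.7468 i$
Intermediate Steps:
$F{\left(Y,z \right)} = \sqrt{9 - 6 Y - 2 z}$ ($F{\left(Y,z \right)} = \sqrt{\left(9 - 7 Y - 2 z\right) + Y} = \sqrt{9 - 6 Y - 2 z}$)
$\left(50 + F{\left(13,13 \right)}\right) - 323 = \left(50 + \sqrt{9 - 78 - 26}\right) - 323 = \left(50 + \sqrt{-95}\right) - 323 = \left(50 + i \sqrt{95}\right) - 323 = -273 + i \sqrt{95}$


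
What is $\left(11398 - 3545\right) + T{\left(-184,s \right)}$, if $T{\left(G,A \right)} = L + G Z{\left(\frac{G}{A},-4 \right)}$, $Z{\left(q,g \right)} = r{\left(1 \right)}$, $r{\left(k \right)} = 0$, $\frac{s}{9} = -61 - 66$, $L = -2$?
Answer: $7851$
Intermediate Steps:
$s = -1143$ ($s = 9 \left(-61 - 66\right) = 9 \left(-127\right) = -1143$)
$Z{\left(q,g \right)} = 0$
$T{\left(G,A \right)} = -2$ ($T{\left(G,A \right)} = -2 + G 0 = -2 + 0 = -2$)
$\left(11398 - 3545\right) + T{\left(-184,s \right)} = \left(11398 - 3545\right) - 2 = 7853 - 2 = 7851$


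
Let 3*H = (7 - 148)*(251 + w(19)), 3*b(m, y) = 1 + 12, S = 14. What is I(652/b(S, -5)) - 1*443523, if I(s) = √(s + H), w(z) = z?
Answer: -443523 + I*√2119182/13 ≈ -4.4352e+5 + 111.98*I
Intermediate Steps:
b(m, y) = 13/3 (b(m, y) = (1 + 12)/3 = (⅓)*13 = 13/3)
H = -12690 (H = ((7 - 148)*(251 + 19))/3 = (-141*270)/3 = (⅓)*(-38070) = -12690)
I(s) = √(-12690 + s) (I(s) = √(s - 12690) = √(-12690 + s))
I(652/b(S, -5)) - 1*443523 = √(-12690 + 652/(13/3)) - 1*443523 = √(-12690 + 652*(3/13)) - 443523 = √(-12690 + 1956/13) - 443523 = √(-163014/13) - 443523 = I*√2119182/13 - 443523 = -443523 + I*√2119182/13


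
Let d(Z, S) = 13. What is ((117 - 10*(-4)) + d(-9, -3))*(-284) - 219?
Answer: -48499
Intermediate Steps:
((117 - 10*(-4)) + d(-9, -3))*(-284) - 219 = ((117 - 10*(-4)) + 13)*(-284) - 219 = ((117 + 40) + 13)*(-284) - 219 = (157 + 13)*(-284) - 219 = 170*(-284) - 219 = -48280 - 219 = -48499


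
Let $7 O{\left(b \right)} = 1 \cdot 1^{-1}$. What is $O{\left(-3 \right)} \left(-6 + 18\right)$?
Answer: $\frac{12}{7} \approx 1.7143$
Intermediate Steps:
$O{\left(b \right)} = \frac{1}{7}$ ($O{\left(b \right)} = \frac{1 \cdot 1^{-1}}{7} = \frac{1 \cdot 1}{7} = \frac{1}{7} \cdot 1 = \frac{1}{7}$)
$O{\left(-3 \right)} \left(-6 + 18\right) = \frac{-6 + 18}{7} = \frac{1}{7} \cdot 12 = \frac{12}{7}$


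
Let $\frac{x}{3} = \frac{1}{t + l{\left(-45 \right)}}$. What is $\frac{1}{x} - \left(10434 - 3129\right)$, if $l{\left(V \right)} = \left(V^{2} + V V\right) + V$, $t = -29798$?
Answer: $- \frac{47708}{3} \approx -15903.0$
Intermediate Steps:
$l{\left(V \right)} = V + 2 V^{2}$ ($l{\left(V \right)} = \left(V^{2} + V^{2}\right) + V = 2 V^{2} + V = V + 2 V^{2}$)
$x = - \frac{3}{25793}$ ($x = \frac{3}{-29798 - 45 \left(1 + 2 \left(-45\right)\right)} = \frac{3}{-29798 - 45 \left(1 - 90\right)} = \frac{3}{-29798 - -4005} = \frac{3}{-29798 + 4005} = \frac{3}{-25793} = 3 \left(- \frac{1}{25793}\right) = - \frac{3}{25793} \approx -0.00011631$)
$\frac{1}{x} - \left(10434 - 3129\right) = \frac{1}{- \frac{3}{25793}} - \left(10434 - 3129\right) = - \frac{25793}{3} - \left(10434 - 3129\right) = - \frac{25793}{3} - 7305 = - \frac{47708}{3}$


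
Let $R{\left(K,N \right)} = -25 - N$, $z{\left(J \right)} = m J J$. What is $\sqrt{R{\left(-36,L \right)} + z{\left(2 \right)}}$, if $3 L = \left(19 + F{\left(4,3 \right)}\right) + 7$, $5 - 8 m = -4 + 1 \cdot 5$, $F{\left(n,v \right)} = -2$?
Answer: $i \sqrt{31} \approx 5.5678 i$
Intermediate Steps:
$m = \frac{1}{2}$ ($m = \frac{5}{8} - \frac{-4 + 1 \cdot 5}{8} = \frac{5}{8} - \frac{-4 + 5}{8} = \frac{5}{8} - \frac{1}{8} = \frac{1}{2} \approx 0.5$)
$L = 8$ ($L = \frac{\left(19 - 2\right) + 7}{3} = \frac{17 + 7}{3} = \frac{1}{3} \cdot 24 = 8$)
$z{\left(J \right)} = \frac{J^{2}}{2}$ ($z{\left(J \right)} = \frac{J}{2} J = \frac{J^{2}}{2}$)
$\sqrt{R{\left(-36,L \right)} + z{\left(2 \right)}} = \sqrt{\left(-25 - 8\right) + \frac{2^{2}}{2}} = \sqrt{\left(-25 - 8\right) + \frac{1}{2} \cdot 4} = \sqrt{-33 + 2} = \sqrt{-31} = i \sqrt{31}$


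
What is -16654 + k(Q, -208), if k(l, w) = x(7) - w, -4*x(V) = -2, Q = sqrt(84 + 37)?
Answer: -32891/2 ≈ -16446.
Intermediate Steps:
Q = 11 (Q = sqrt(121) = 11)
x(V) = 1/2 (x(V) = -1/4*(-2) = 1/2)
k(l, w) = 1/2 - w
-16654 + k(Q, -208) = -16654 + (1/2 - 1*(-208)) = -16654 + (1/2 + 208) = -16654 + 417/2 = -32891/2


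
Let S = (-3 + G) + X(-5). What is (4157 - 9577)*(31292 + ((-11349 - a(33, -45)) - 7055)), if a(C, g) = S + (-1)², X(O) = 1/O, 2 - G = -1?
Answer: -69848624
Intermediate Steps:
G = 3 (G = 2 - 1*(-1) = 2 + 1 = 3)
S = -⅕ (S = (-3 + 3) + 1/(-5) = 0 - ⅕ = -⅕ ≈ -0.20000)
a(C, g) = ⅘ (a(C, g) = -⅕ + (-1)² = -⅕ + 1 = ⅘)
(4157 - 9577)*(31292 + ((-11349 - a(33, -45)) - 7055)) = (4157 - 9577)*(31292 + ((-11349 - 1*⅘) - 7055)) = -5420*(31292 + ((-11349 - ⅘) - 7055)) = -5420*(31292 + (-56749/5 - 7055)) = -5420*(31292 - 92024/5) = -5420*64436/5 = -69848624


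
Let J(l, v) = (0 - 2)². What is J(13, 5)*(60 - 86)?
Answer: -104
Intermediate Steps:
J(l, v) = 4 (J(l, v) = (-2)² = 4)
J(13, 5)*(60 - 86) = 4*(60 - 86) = 4*(-26) = -104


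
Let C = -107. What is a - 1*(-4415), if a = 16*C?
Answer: 2703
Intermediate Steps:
a = -1712 (a = 16*(-107) = -1712)
a - 1*(-4415) = -1712 - 1*(-4415) = -1712 + 4415 = 2703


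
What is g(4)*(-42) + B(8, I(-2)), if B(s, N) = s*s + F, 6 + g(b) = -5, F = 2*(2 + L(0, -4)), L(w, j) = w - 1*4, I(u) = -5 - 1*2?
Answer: 522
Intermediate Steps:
I(u) = -7 (I(u) = -5 - 2 = -7)
L(w, j) = -4 + w (L(w, j) = w - 4 = -4 + w)
F = -4 (F = 2*(2 + (-4 + 0)) = 2*(2 - 4) = 2*(-2) = -4)
g(b) = -11 (g(b) = -6 - 5 = -11)
B(s, N) = -4 + s² (B(s, N) = s*s - 4 = s² - 4 = -4 + s²)
g(4)*(-42) + B(8, I(-2)) = -11*(-42) + (-4 + 8²) = 462 + (-4 + 64) = 462 + 60 = 522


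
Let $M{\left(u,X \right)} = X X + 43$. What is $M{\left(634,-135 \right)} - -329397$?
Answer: $347665$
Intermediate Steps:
$M{\left(u,X \right)} = 43 + X^{2}$ ($M{\left(u,X \right)} = X^{2} + 43 = 43 + X^{2}$)
$M{\left(634,-135 \right)} - -329397 = \left(43 + \left(-135\right)^{2}\right) - -329397 = \left(43 + 18225\right) + 329397 = 18268 + 329397 = 347665$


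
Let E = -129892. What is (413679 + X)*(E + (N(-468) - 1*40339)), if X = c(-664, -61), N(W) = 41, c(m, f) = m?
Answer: -70291022850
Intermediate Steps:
X = -664
(413679 + X)*(E + (N(-468) - 1*40339)) = (413679 - 664)*(-129892 + (41 - 1*40339)) = 413015*(-129892 + (41 - 40339)) = 413015*(-129892 - 40298) = 413015*(-170190) = -70291022850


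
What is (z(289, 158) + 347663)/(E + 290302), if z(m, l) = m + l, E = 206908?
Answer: 4973/7103 ≈ 0.70013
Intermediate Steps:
z(m, l) = l + m
(z(289, 158) + 347663)/(E + 290302) = ((158 + 289) + 347663)/(206908 + 290302) = (447 + 347663)/497210 = 348110*(1/497210) = 4973/7103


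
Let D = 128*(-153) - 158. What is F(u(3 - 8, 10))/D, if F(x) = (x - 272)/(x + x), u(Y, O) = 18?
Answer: 127/355356 ≈ 0.00035739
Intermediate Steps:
F(x) = (-272 + x)/(2*x) (F(x) = (-272 + x)/((2*x)) = (-272 + x)*(1/(2*x)) = (-272 + x)/(2*x))
D = -19742 (D = -19584 - 158 = -19742)
F(u(3 - 8, 10))/D = ((½)*(-272 + 18)/18)/(-19742) = ((½)*(1/18)*(-254))*(-1/19742) = -127/18*(-1/19742) = 127/355356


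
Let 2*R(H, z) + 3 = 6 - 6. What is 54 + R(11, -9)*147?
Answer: -333/2 ≈ -166.50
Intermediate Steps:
R(H, z) = -3/2 (R(H, z) = -3/2 + (6 - 6)/2 = -3/2 + (½)*0 = -3/2 + 0 = -3/2)
54 + R(11, -9)*147 = 54 - 3/2*147 = 54 - 441/2 = -333/2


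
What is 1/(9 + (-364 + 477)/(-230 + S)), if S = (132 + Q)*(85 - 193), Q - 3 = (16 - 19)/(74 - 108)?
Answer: 251932/2265467 ≈ 0.11121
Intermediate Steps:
Q = 105/34 (Q = 3 + (16 - 19)/(74 - 108) = 3 - 3/(-34) = 3 - 3*(-1/34) = 3 + 3/34 = 105/34 ≈ 3.0882)
S = -248022/17 (S = (132 + 105/34)*(85 - 193) = (4593/34)*(-108) = -248022/17 ≈ -14590.)
1/(9 + (-364 + 477)/(-230 + S)) = 1/(9 + (-364 + 477)/(-230 - 248022/17)) = 1/(9 + 113/(-251932/17)) = 1/(9 + 113*(-17/251932)) = 1/(9 - 1921/251932) = 1/(2265467/251932) = 251932/2265467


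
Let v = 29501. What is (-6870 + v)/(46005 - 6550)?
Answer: 22631/39455 ≈ 0.57359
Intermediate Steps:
(-6870 + v)/(46005 - 6550) = (-6870 + 29501)/(46005 - 6550) = 22631/39455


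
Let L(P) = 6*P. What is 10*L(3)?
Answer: 180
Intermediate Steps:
10*L(3) = 10*(6*3) = 10*18 = 180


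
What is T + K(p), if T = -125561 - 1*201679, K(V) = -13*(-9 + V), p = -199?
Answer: -324536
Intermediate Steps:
K(V) = 117 - 13*V
T = -327240 (T = -125561 - 201679 = -327240)
T + K(p) = -327240 + (117 - 13*(-199)) = -327240 + (117 + 2587) = -327240 + 2704 = -324536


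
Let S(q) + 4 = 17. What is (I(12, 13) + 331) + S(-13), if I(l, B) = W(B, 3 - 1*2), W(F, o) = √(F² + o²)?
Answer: 344 + √170 ≈ 357.04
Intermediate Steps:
S(q) = 13 (S(q) = -4 + 17 = 13)
I(l, B) = √(1 + B²) (I(l, B) = √(B² + (3 - 1*2)²) = √(B² + (3 - 2)²) = √(B² + 1²) = √(B² + 1) = √(1 + B²))
(I(12, 13) + 331) + S(-13) = (√(1 + 13²) + 331) + 13 = (√(1 + 169) + 331) + 13 = (√170 + 331) + 13 = (331 + √170) + 13 = 344 + √170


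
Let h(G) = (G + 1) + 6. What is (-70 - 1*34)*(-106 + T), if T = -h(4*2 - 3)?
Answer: 12272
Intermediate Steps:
h(G) = 7 + G (h(G) = (1 + G) + 6 = 7 + G)
T = -12 (T = -(7 + (4*2 - 3)) = -(7 + (8 - 3)) = -(7 + 5) = -1*12 = -12)
(-70 - 1*34)*(-106 + T) = (-70 - 1*34)*(-106 - 12) = (-70 - 34)*(-118) = -104*(-118) = 12272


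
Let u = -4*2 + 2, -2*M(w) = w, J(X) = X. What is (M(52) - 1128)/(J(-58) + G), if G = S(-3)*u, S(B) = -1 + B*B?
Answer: 577/53 ≈ 10.887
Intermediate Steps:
S(B) = -1 + B**2
M(w) = -w/2
u = -6 (u = -8 + 2 = -6)
G = -48 (G = (-1 + (-3)**2)*(-6) = (-1 + 9)*(-6) = 8*(-6) = -48)
(M(52) - 1128)/(J(-58) + G) = (-1/2*52 - 1128)/(-58 - 48) = (-26 - 1128)/(-106) = -1154*(-1/106) = 577/53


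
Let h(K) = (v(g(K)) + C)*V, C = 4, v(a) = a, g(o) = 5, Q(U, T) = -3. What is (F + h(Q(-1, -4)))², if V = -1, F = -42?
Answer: 2601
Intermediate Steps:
h(K) = -9 (h(K) = (5 + 4)*(-1) = 9*(-1) = -9)
(F + h(Q(-1, -4)))² = (-42 - 9)² = (-51)² = 2601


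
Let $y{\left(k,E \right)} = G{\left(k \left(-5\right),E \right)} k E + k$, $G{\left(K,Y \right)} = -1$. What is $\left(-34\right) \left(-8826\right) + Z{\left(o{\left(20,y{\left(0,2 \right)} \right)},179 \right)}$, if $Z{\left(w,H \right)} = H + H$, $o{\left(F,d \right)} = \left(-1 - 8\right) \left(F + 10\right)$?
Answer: $300442$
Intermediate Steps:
$y{\left(k,E \right)} = k - E k$ ($y{\left(k,E \right)} = - k E + k = - E k + k = k - E k$)
$o{\left(F,d \right)} = -90 - 9 F$ ($o{\left(F,d \right)} = - 9 \left(10 + F\right) = -90 - 9 F$)
$Z{\left(w,H \right)} = 2 H$
$\left(-34\right) \left(-8826\right) + Z{\left(o{\left(20,y{\left(0,2 \right)} \right)},179 \right)} = \left(-34\right) \left(-8826\right) + 2 \cdot 179 = 300084 + 358 = 300442$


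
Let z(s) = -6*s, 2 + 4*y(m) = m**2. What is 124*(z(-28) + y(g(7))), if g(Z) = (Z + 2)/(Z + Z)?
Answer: 4073431/196 ≈ 20783.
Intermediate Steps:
g(Z) = (2 + Z)/(2*Z) (g(Z) = (2 + Z)/((2*Z)) = (2 + Z)*(1/(2*Z)) = (2 + Z)/(2*Z))
y(m) = -1/2 + m**2/4
124*(z(-28) + y(g(7))) = 124*(-6*(-28) + (-1/2 + ((1/2)*(2 + 7)/7)**2/4)) = 124*(168 + (-1/2 + ((1/2)*(1/7)*9)**2/4)) = 124*(168 + (-1/2 + (9/14)**2/4)) = 124*(168 + (-1/2 + (1/4)*(81/196))) = 124*(168 + (-1/2 + 81/784)) = 124*(168 - 311/784) = 124*(131401/784) = 4073431/196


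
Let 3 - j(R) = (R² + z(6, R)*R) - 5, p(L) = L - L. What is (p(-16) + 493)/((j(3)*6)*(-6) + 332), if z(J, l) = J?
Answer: 493/1016 ≈ 0.48524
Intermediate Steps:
p(L) = 0
j(R) = 8 - R² - 6*R (j(R) = 3 - ((R² + 6*R) - 5) = 3 - (-5 + R² + 6*R) = 3 + (5 - R² - 6*R) = 8 - R² - 6*R)
(p(-16) + 493)/((j(3)*6)*(-6) + 332) = (0 + 493)/(((8 - 1*3² - 6*3)*6)*(-6) + 332) = 493/(((8 - 1*9 - 18)*6)*(-6) + 332) = 493/(((8 - 9 - 18)*6)*(-6) + 332) = 493/(-19*6*(-6) + 332) = 493/(-114*(-6) + 332) = 493/(684 + 332) = 493/1016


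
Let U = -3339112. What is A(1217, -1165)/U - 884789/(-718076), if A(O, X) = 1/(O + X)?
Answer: 38407324196265/31170570450656 ≈ 1.2322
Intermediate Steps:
A(1217, -1165)/U - 884789/(-718076) = 1/((1217 - 1165)*(-3339112)) - 884789/(-718076) = -1/3339112/52 - 884789*(-1/718076) = (1/52)*(-1/3339112) + 884789/718076 = -1/173633824 + 884789/718076 = 38407324196265/31170570450656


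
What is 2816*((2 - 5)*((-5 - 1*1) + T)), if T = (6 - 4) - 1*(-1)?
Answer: 25344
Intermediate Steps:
T = 3 (T = 2 + 1 = 3)
2816*((2 - 5)*((-5 - 1*1) + T)) = 2816*((2 - 5)*((-5 - 1*1) + 3)) = 2816*(-3*((-5 - 1) + 3)) = 2816*(-3*(-6 + 3)) = 2816*(-3*(-3)) = 2816*9 = 25344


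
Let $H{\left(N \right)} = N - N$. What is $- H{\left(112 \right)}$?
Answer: $0$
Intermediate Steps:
$H{\left(N \right)} = 0$
$- H{\left(112 \right)} = \left(-1\right) 0 = 0$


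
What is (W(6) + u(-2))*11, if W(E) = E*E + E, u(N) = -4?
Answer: 418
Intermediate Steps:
W(E) = E + E² (W(E) = E² + E = E + E²)
(W(6) + u(-2))*11 = (6*(1 + 6) - 4)*11 = (6*7 - 4)*11 = (42 - 4)*11 = 38*11 = 418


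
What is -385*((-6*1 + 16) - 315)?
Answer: 117425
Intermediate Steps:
-385*((-6*1 + 16) - 315) = -385*((-6 + 16) - 315) = -385*(10 - 315) = -385*(-305) = 117425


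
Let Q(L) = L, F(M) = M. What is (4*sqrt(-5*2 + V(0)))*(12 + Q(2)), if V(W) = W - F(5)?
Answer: 56*I*sqrt(15) ≈ 216.89*I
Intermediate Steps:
V(W) = -5 + W (V(W) = W - 1*5 = W - 5 = -5 + W)
(4*sqrt(-5*2 + V(0)))*(12 + Q(2)) = (4*sqrt(-5*2 + (-5 + 0)))*(12 + 2) = (4*sqrt(-10 - 5))*14 = (4*sqrt(-15))*14 = (4*(I*sqrt(15)))*14 = (4*I*sqrt(15))*14 = 56*I*sqrt(15)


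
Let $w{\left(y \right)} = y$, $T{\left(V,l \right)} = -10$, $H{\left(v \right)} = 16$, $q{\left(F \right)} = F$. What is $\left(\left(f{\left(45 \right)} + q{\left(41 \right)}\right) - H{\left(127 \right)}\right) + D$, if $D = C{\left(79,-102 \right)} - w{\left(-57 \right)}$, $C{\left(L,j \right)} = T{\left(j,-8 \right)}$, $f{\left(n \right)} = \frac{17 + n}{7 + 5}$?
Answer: $\frac{463}{6} \approx 77.167$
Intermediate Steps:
$f{\left(n \right)} = \frac{17}{12} + \frac{n}{12}$ ($f{\left(n \right)} = \frac{17 + n}{12} = \left(17 + n\right) \frac{1}{12} = \frac{17}{12} + \frac{n}{12}$)
$C{\left(L,j \right)} = -10$
$D = 47$ ($D = -10 - -57 = -10 + 57 = 47$)
$\left(\left(f{\left(45 \right)} + q{\left(41 \right)}\right) - H{\left(127 \right)}\right) + D = \left(\left(\left(\frac{17}{12} + \frac{1}{12} \cdot 45\right) + 41\right) - 16\right) + 47 = \left(\left(\left(\frac{17}{12} + \frac{15}{4}\right) + 41\right) - 16\right) + 47 = \left(\left(\frac{31}{6} + 41\right) - 16\right) + 47 = \left(\frac{277}{6} - 16\right) + 47 = \frac{181}{6} + 47 = \frac{463}{6}$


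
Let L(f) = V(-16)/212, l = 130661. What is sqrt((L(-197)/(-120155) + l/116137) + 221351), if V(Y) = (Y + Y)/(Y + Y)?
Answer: 3*sqrt(1098200757680444122534280465)/211310110130 ≈ 470.48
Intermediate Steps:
V(Y) = 1 (V(Y) = (2*Y)/((2*Y)) = (2*Y)*(1/(2*Y)) = 1)
L(f) = 1/212
sqrt((L(-197)/(-120155) + l/116137) + 221351) = sqrt(((1/212)/(-120155) + 130661/116137) + 221351) = sqrt(((1/212)*(-1/120155) + 130661*(1/116137)) + 221351) = sqrt((-1/25472860 + 130661/116137) + 221351) = sqrt(475472749189/422620220260 + 221351) = sqrt(93547883847520449/422620220260) = 3*sqrt(1098200757680444122534280465)/211310110130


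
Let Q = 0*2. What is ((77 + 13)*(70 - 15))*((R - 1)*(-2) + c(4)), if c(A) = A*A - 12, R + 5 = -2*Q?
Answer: 79200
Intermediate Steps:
Q = 0
R = -5 (R = -5 - 2*0 = -5 + 0 = -5)
c(A) = -12 + A**2 (c(A) = A**2 - 12 = -12 + A**2)
((77 + 13)*(70 - 15))*((R - 1)*(-2) + c(4)) = ((77 + 13)*(70 - 15))*((-5 - 1)*(-2) + (-12 + 4**2)) = (90*55)*(-6*(-2) + (-12 + 16)) = 4950*(12 + 4) = 4950*16 = 79200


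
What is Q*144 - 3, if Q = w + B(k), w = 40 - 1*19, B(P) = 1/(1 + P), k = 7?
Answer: 3039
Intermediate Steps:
w = 21 (w = 40 - 19 = 21)
Q = 169/8 (Q = 21 + 1/(1 + 7) = 21 + 1/8 = 169/8 ≈ 21.125)
Q*144 - 3 = (169/8)*144 - 3 = 3042 - 3 = 3039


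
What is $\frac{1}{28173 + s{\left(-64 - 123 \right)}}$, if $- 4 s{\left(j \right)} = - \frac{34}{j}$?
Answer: $\frac{22}{619805} \approx 3.5495 \cdot 10^{-5}$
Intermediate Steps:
$s{\left(j \right)} = \frac{17}{2 j}$ ($s{\left(j \right)} = - \frac{\left(-34\right) \frac{1}{j}}{4} = \frac{17}{2 j}$)
$\frac{1}{28173 + s{\left(-64 - 123 \right)}} = \frac{1}{28173 + \frac{17}{2 \left(-64 - 123\right)}} = \frac{1}{28173 + \frac{17}{2 \left(-187\right)}} = \frac{1}{28173 + \frac{17}{2} \left(- \frac{1}{187}\right)} = \frac{1}{28173 - \frac{1}{22}} = \frac{1}{\frac{619805}{22}} = \frac{22}{619805}$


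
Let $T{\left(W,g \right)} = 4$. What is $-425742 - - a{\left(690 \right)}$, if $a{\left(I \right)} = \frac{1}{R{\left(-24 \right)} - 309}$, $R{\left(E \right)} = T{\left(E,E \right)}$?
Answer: $- \frac{129851311}{305} \approx -4.2574 \cdot 10^{5}$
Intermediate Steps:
$R{\left(E \right)} = 4$
$a{\left(I \right)} = - \frac{1}{305}$ ($a{\left(I \right)} = \frac{1}{4 - 309} = \frac{1}{-305} = - \frac{1}{305}$)
$-425742 - - a{\left(690 \right)} = -425742 - \left(-1\right) \left(- \frac{1}{305}\right) = -425742 - \frac{1}{305} = - \frac{129851311}{305}$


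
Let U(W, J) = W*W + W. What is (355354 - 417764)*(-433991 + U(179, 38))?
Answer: 25074528110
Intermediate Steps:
U(W, J) = W + W² (U(W, J) = W² + W = W + W²)
(355354 - 417764)*(-433991 + U(179, 38)) = (355354 - 417764)*(-433991 + 179*(1 + 179)) = -62410*(-433991 + 179*180) = -62410*(-433991 + 32220) = -62410*(-401771) = 25074528110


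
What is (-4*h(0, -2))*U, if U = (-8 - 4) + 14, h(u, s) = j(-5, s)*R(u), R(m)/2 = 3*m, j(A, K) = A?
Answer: 0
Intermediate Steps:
R(m) = 6*m (R(m) = 2*(3*m) = 6*m)
h(u, s) = -30*u
U = 2 (U = -12 + 14 = 2)
(-4*h(0, -2))*U = -(-120)*0*2 = -4*0*2 = 0*2 = 0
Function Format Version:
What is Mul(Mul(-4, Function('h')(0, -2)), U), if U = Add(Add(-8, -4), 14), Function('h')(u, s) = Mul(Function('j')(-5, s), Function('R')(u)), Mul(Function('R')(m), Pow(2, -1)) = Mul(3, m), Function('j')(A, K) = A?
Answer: 0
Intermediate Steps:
Function('R')(m) = Mul(6, m) (Function('R')(m) = Mul(2, Mul(3, m)) = Mul(6, m))
Function('h')(u, s) = Mul(-30, u) (Function('h')(u, s) = Mul(-5, Mul(6, u)) = Mul(-30, u))
U = 2 (U = Add(-12, 14) = 2)
Mul(Mul(-4, Function('h')(0, -2)), U) = Mul(Mul(-4, Mul(-30, 0)), 2) = Mul(Mul(-4, 0), 2) = Mul(0, 2) = 0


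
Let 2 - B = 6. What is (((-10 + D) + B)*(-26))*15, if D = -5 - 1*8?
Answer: 10530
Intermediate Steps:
B = -4 (B = 2 - 1*6 = 2 - 6 = -4)
D = -13 (D = -5 - 8 = -13)
(((-10 + D) + B)*(-26))*15 = (((-10 - 13) - 4)*(-26))*15 = ((-23 - 4)*(-26))*15 = -27*(-26)*15 = 702*15 = 10530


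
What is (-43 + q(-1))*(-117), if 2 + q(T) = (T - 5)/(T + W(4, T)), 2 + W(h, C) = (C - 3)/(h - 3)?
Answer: 36153/7 ≈ 5164.7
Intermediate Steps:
W(h, C) = -2 + (-3 + C)/(-3 + h) (W(h, C) = -2 + (C - 3)/(h - 3) = -2 + (-3 + C)/(-3 + h))
q(T) = -2 + (-5 + T)/(-5 + 2*T) (q(T) = -2 + (T - 5)/(T + (3 + T - 2*4)/(-3 + 4)) = -2 + (-5 + T)/(T + (3 + T - 8)/1) = -2 + (-5 + T)/(T + 1*(-5 + T)) = -2 + (-5 + T)/(T + (-5 + T)) = -2 + (-5 + T)/(-5 + 2*T))
(-43 + q(-1))*(-117) = (-43 + (5 - 3*(-1))/(-5 + 2*(-1)))*(-117) = (-43 + (5 + 3)/(-5 - 2))*(-117) = (-43 + 8/(-7))*(-117) = (-43 - ⅐*8)*(-117) = (-43 - 8/7)*(-117) = -309/7*(-117) = 36153/7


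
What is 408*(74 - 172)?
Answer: -39984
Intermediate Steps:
408*(74 - 172) = 408*(-98) = -39984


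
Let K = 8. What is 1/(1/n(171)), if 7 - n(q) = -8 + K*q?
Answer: -1353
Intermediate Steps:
n(q) = 15 - 8*q (n(q) = 7 - (-8 + 8*q) = 7 + (8 - 8*q) = 15 - 8*q)
1/(1/n(171)) = 1/(1/(15 - 8*171)) = 1/(1/(15 - 1368)) = 1/(1/(-1353)) = 1/(-1/1353) = -1353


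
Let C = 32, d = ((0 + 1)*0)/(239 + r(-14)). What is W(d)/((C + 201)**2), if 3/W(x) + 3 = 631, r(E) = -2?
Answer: 3/34093492 ≈ 8.7993e-8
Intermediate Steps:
d = 0 (d = ((0 + 1)*0)/(239 - 2) = (1*0)/237 = 0*(1/237) = 0)
W(x) = 3/628 (W(x) = 3/(-3 + 631) = 3/628)
W(d)/((C + 201)**2) = 3/(628*((32 + 201)**2)) = 3/(628*(233**2)) = (3/628)/54289 = (3/628)*(1/54289) = 3/34093492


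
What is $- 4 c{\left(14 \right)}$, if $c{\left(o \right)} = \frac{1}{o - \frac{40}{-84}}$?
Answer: $- \frac{21}{76} \approx -0.27632$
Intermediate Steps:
$c{\left(o \right)} = \frac{1}{\frac{10}{21} + o}$ ($c{\left(o \right)} = \frac{1}{o - - \frac{10}{21}} = \frac{1}{o + \frac{10}{21}} = \frac{1}{\frac{10}{21} + o}$)
$- 4 c{\left(14 \right)} = - 4 \frac{21}{10 + 21 \cdot 14} = - 4 \frac{21}{10 + 294} = - 4 \cdot \frac{21}{304} = - 4 \cdot 21 \cdot \frac{1}{304} = \left(-4\right) \frac{21}{304} = - \frac{21}{76}$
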